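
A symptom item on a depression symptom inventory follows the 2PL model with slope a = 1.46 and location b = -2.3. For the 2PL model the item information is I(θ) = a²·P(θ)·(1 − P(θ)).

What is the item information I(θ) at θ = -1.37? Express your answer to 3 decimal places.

P = 1/(1+e^{-1.3578}) = 0.7954
P(1−P) = 0.7954 × 0.2046 = 0.1627
I = a² × P(1−P) = 1.46² × 0.1627 = 0.34689

0.347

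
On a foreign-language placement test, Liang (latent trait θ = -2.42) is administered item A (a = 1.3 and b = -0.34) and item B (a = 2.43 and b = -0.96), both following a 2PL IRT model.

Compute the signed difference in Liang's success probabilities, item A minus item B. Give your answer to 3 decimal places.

0.035

P(θ) = 1 / (1 + exp(−a(θ − b)))
P_A = 0.0627
P_B = 0.0280
P_A − P_B = 0.0348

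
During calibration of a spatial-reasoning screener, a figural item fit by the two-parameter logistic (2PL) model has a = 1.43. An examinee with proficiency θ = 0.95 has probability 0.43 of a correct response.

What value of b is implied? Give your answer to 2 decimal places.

P(θ) = 1 / (1 + exp(−a(θ − b)))
logit(0.43) = ln(0.43/0.57) = -0.2819
b = θ − logit/(a) = 0.95 − (-0.2819)/1.4300 = 1.1471

1.15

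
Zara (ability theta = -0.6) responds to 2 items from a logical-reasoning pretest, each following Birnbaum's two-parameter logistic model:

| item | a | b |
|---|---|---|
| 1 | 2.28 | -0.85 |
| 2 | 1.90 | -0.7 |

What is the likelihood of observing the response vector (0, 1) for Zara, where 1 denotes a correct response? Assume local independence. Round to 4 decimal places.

0.1977

P(theta) = 1 / (1 + exp(−a(theta − b)))
P_1 = 1/(1+e^{-0.5700}) = 0.6388
P_2 = 1/(1+e^{-0.1900}) = 0.5474
L = (1−P_1) × P_2 = 0.3612 × 0.5474 = 0.19773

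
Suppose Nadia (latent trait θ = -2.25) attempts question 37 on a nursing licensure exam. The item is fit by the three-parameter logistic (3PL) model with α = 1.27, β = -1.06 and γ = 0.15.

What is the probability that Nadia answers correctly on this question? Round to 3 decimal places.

P(θ) = γ + (1 − γ) · 1 / (1 + exp(−α(θ − β)))
Exponent: 1.27 × (-2.25 − (-1.06)) = -1.5113
1/(1 + e^{1.5113}) = 0.1807
P = 0.15 + 0.85 × 0.1807 = 0.3036

0.304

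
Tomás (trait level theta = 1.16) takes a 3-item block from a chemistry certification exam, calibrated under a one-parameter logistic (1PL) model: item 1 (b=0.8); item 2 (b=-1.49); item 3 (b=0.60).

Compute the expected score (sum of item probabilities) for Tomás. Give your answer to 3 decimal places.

2.160

P(theta) = 1 / (1 + exp(−(theta − b)))
P_1 = 1/(1+e^{-0.3600}) = 0.5890
P_2 = 1/(1+e^{-2.6500}) = 0.9340
P_3 = 1/(1+e^{-0.5600}) = 0.6365
E[score] = 0.5890 + 0.9340 + 0.6365 = 2.1595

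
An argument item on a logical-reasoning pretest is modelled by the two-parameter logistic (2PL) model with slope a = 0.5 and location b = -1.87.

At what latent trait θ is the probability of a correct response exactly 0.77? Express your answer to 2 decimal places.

P(θ) = 1 / (1 + exp(−a(θ − b)))
logit = ln(0.7700/0.2300) = 1.2083
θ = b + logit/(a) = -1.87 + 1.2083/0.5000 = 0.5466

0.55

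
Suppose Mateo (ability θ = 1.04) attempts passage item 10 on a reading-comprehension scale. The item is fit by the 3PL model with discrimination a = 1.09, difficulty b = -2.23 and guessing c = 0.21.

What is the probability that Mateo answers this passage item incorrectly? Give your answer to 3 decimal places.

P(θ) = c + (1 − c) · 1 / (1 + exp(−a(θ − b)))
Exponent: 1.09 × (1.04 − (-2.23)) = 3.5643
1/(1 + e^{-3.5643}) = 0.9725
P = 0.21 + 0.79 × 0.9725 = 0.9782
P(incorrect) = 1 − 0.9782 = 0.0218

0.022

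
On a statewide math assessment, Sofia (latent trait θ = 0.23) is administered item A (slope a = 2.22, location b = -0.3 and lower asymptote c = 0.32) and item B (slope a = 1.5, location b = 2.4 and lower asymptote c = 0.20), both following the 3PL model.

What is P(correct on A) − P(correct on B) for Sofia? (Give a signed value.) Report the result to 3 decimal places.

P(θ) = c + (1 − c) · 1 / (1 + exp(−a(θ − b)))
P_A = 0.8397
P_B = 0.2297
P_A − P_B = 0.6100

0.610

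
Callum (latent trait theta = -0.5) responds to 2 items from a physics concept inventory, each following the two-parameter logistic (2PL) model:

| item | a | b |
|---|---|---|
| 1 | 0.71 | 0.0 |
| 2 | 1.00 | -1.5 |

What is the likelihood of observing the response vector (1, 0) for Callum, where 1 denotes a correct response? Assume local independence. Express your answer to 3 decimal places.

P(theta) = 1 / (1 + exp(−a(theta − b)))
P_1 = 1/(1+e^{0.3550}) = 0.4122
P_2 = 1/(1+e^{-1.0000}) = 0.7311
L = P_1 × (1−P_2) = 0.4122 × 0.2689 = 0.11085

0.111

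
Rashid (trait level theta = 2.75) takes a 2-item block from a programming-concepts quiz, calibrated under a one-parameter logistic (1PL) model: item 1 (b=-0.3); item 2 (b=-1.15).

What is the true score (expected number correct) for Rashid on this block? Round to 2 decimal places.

1.93

P(theta) = 1 / (1 + exp(−(theta − b)))
P_1 = 1/(1+e^{-3.0500}) = 0.9548
P_2 = 1/(1+e^{-3.9000}) = 0.9802
E[score] = 0.9548 + 0.9802 = 1.9349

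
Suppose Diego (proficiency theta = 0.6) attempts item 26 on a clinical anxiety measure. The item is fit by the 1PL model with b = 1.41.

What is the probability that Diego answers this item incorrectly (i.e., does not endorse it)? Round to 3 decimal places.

0.692

P(theta) = 1 / (1 + exp(−(theta − b)))
Exponent: (0.6 − 1.41) = -0.8100
1/(1 + e^{0.8100}) = 0.3079
P = 0.3079
P(incorrect) = 1 − 0.3079 = 0.6921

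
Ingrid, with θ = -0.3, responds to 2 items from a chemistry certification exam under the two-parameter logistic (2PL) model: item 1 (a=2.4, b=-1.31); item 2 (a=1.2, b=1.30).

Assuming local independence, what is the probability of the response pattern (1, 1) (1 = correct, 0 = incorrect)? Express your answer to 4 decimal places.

0.1175

P(θ) = 1 / (1 + exp(−a(θ − b)))
P_1 = 1/(1+e^{-2.4240}) = 0.9186
P_2 = 1/(1+e^{1.9200}) = 0.1279
L = P_1 × P_2 = 0.9186 × 0.1279 = 0.11746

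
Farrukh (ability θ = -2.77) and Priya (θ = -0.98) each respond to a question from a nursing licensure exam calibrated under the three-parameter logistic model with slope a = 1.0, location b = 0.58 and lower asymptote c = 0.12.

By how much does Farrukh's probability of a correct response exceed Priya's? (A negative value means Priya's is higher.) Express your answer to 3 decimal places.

P(θ) = c + (1 − c) · 1 / (1 + exp(−a(θ − b)))
P(Farrukh) = 0.1498  [exponent -3.3500]
P(Priya) = 0.2728  [exponent -1.5600]
Difference = 0.1498 − 0.2728 = -0.1230

-0.123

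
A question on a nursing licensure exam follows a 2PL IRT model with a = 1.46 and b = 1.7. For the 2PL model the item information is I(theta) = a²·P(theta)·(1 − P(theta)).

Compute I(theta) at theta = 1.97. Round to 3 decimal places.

P = 1/(1+e^{-0.3942}) = 0.5973
P(1−P) = 0.5973 × 0.4027 = 0.2405
I = a² × P(1−P) = 1.46² × 0.2405 = 0.51272

0.513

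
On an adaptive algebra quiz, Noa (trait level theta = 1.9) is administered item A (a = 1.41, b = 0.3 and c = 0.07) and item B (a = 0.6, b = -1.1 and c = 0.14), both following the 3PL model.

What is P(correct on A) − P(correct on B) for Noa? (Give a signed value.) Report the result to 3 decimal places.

P(theta) = c + (1 − c) · 1 / (1 + exp(−a(theta − b)))
P_A = 0.9118
P_B = 0.8780
P_A − P_B = 0.0338

0.034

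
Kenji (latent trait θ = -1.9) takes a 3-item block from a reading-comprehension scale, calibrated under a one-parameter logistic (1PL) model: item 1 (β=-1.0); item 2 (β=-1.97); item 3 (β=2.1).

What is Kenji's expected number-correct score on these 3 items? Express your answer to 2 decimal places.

P(θ) = 1 / (1 + exp(−(θ − β)))
P_1 = 1/(1+e^{0.9000}) = 0.2891
P_2 = 1/(1+e^{-0.0700}) = 0.5175
P_3 = 1/(1+e^{4.0000}) = 0.0180
E[score] = 0.2891 + 0.5175 + 0.0180 = 0.8245

0.82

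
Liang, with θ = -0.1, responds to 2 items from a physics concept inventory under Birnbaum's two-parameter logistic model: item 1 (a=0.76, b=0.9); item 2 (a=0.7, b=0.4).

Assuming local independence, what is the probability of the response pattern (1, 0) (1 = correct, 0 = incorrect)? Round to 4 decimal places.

P(θ) = 1 / (1 + exp(−a(θ − b)))
P_1 = 1/(1+e^{0.7600}) = 0.3186
P_2 = 1/(1+e^{0.3500}) = 0.4134
L = P_1 × (1−P_2) = 0.3186 × 0.5866 = 0.18692

0.1869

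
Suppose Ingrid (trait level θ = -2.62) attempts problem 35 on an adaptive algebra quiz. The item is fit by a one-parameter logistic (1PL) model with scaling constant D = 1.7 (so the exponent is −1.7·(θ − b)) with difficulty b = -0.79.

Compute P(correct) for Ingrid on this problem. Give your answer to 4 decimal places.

0.0427

P(θ) = 1 / (1 + exp(−D·(θ − b)))
Exponent: 1.7 × (-2.62 − (-0.79)) = -3.1110
1/(1 + e^{3.1110}) = 0.0427
P = 0.0427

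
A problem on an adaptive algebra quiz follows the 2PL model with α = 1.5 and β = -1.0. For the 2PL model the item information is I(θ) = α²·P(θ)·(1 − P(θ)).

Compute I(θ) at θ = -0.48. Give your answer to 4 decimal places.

0.4849

P = 1/(1+e^{-0.7800}) = 0.6857
P(1−P) = 0.6857 × 0.3143 = 0.2155
I = α² × P(1−P) = 1.5² × 0.2155 = 0.48493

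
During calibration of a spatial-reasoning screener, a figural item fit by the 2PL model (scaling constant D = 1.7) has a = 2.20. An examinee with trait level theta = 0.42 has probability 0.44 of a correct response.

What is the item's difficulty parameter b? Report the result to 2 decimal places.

0.48

P(theta) = 1 / (1 + exp(−D·a(theta − b)))
logit(0.44) = ln(0.44/0.56) = -0.2412
b = theta − logit/(1.7·a) = 0.42 − (-0.2412)/3.7400 = 0.4845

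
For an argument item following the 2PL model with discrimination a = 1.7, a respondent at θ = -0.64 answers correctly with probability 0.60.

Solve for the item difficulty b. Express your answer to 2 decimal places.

P(θ) = 1 / (1 + exp(−a(θ − b)))
logit(0.60) = ln(0.60/0.40) = 0.4055
b = θ − logit/(a) = -0.64 − 0.4055/1.7000 = -0.8785

-0.88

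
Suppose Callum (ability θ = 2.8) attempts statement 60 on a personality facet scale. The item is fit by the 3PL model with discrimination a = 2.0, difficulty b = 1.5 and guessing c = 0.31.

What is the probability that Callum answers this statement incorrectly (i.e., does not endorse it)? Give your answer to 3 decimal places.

0.048

P(θ) = c + (1 − c) · 1 / (1 + exp(−a(θ − b)))
Exponent: 2.0 × (2.8 − 1.5) = 2.6000
1/(1 + e^{-2.6000}) = 0.9309
P = 0.31 + 0.69 × 0.9309 = 0.9523
P(incorrect) = 1 − 0.9523 = 0.0477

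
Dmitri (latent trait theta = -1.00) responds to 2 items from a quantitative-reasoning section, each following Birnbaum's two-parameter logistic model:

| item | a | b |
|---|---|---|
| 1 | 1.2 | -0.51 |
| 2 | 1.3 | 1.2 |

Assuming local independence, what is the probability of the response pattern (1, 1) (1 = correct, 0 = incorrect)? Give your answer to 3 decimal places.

P(theta) = 1 / (1 + exp(−a(theta − b)))
P_1 = 1/(1+e^{0.5880}) = 0.3571
P_2 = 1/(1+e^{2.8600}) = 0.0542
L = P_1 × P_2 = 0.3571 × 0.0542 = 0.01934

0.019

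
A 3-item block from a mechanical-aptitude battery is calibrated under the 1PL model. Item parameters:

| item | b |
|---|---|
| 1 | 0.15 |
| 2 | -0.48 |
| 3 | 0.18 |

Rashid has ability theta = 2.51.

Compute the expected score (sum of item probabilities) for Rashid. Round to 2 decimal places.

P(theta) = 1 / (1 + exp(−(theta − b)))
P_1 = 1/(1+e^{-2.3600}) = 0.9137
P_2 = 1/(1+e^{-2.9900}) = 0.9521
P_3 = 1/(1+e^{-2.3300}) = 0.9113
E[score] = 0.9137 + 0.9521 + 0.9113 = 2.7772

2.78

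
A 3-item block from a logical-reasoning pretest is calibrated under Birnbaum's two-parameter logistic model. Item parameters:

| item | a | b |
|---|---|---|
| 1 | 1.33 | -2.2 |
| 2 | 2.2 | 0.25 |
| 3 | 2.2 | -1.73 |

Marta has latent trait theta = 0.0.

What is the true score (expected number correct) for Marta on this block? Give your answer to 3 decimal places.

P(theta) = 1 / (1 + exp(−a(theta − b)))
P_1 = 1/(1+e^{-2.9260}) = 0.9491
P_2 = 1/(1+e^{0.5500}) = 0.3659
P_3 = 1/(1+e^{-3.8060}) = 0.9782
E[score] = 0.9491 + 0.3659 + 0.9782 = 2.2932

2.293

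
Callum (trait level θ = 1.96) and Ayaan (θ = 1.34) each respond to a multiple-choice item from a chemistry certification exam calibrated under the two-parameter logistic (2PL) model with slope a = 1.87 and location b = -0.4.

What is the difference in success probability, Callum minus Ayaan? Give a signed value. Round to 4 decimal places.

0.0252

P(θ) = 1 / (1 + exp(−a(θ − b)))
P(Callum) = 0.9880  [exponent 4.4132]
P(Ayaan) = 0.9628  [exponent 3.2538]
Difference = 0.9880 − 0.9628 = 0.0252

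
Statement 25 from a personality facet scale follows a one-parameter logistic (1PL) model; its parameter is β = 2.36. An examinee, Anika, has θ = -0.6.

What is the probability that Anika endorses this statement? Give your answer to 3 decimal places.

0.049

P(θ) = 1 / (1 + exp(−(θ − β)))
Exponent: (-0.6 − 2.36) = -2.9600
1/(1 + e^{2.9600}) = 0.0493
P = 0.0493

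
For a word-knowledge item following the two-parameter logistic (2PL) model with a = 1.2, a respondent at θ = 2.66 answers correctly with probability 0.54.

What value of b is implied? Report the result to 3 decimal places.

P(θ) = 1 / (1 + exp(−a(θ − b)))
logit(0.54) = ln(0.54/0.46) = 0.1603
b = θ − logit/(a) = 2.66 − 0.1603/1.2000 = 2.5264

2.526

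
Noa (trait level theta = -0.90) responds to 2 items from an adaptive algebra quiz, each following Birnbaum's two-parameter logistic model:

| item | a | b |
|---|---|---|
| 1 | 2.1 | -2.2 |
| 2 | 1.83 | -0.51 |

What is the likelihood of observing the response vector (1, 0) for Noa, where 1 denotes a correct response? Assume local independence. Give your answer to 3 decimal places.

0.630

P(theta) = 1 / (1 + exp(−a(theta − b)))
P_1 = 1/(1+e^{-2.7300}) = 0.9388
P_2 = 1/(1+e^{0.7137}) = 0.3288
L = P_1 × (1−P_2) = 0.9388 × 0.6712 = 0.63012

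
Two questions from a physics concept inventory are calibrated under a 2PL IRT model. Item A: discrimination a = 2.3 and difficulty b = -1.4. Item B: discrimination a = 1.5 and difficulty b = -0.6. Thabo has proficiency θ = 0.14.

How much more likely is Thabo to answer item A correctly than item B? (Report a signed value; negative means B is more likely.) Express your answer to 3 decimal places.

0.220

P(θ) = 1 / (1 + exp(−a(θ − b)))
P_A = 0.9719
P_B = 0.7521
P_A − P_B = 0.2197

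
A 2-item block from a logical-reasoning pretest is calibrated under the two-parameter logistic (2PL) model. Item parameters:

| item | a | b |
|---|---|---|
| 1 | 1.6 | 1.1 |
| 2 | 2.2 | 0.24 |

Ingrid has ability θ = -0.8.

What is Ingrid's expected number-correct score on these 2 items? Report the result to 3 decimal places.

P(θ) = 1 / (1 + exp(−a(θ − b)))
P_1 = 1/(1+e^{3.0400}) = 0.0457
P_2 = 1/(1+e^{2.2880}) = 0.0921
E[score] = 0.0457 + 0.0921 = 0.1378

0.138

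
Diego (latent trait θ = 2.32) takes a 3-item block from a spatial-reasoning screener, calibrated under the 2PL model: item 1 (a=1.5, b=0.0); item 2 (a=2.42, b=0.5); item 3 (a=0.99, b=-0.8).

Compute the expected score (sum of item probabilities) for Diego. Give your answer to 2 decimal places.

P(θ) = 1 / (1 + exp(−a(θ − b)))
P_1 = 1/(1+e^{-3.4800}) = 0.9701
P_2 = 1/(1+e^{-4.4044}) = 0.9879
P_3 = 1/(1+e^{-3.0888}) = 0.9564
E[score] = 0.9701 + 0.9879 + 0.9564 = 2.9145

2.91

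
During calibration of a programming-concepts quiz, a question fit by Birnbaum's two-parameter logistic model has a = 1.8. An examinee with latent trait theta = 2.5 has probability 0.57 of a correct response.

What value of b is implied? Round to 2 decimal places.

P(theta) = 1 / (1 + exp(−a(theta − b)))
logit(0.57) = ln(0.57/0.43) = 0.2819
b = theta − logit/(a) = 2.5 − 0.2819/1.8000 = 2.3434

2.34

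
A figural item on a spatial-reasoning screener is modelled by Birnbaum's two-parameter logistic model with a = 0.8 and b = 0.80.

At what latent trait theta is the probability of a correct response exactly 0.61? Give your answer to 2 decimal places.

P(theta) = 1 / (1 + exp(−a(theta − b)))
logit = ln(0.6100/0.3900) = 0.4473
theta = b + logit/(a) = 0.80 + 0.4473/0.8000 = 1.3591

1.36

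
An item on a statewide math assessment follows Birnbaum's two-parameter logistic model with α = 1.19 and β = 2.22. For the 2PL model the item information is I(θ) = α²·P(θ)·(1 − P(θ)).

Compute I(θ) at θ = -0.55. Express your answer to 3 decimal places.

0.049

P = 1/(1+e^{3.2963}) = 0.0357
P(1−P) = 0.0357 × 0.9643 = 0.0344
I = α² × P(1−P) = 1.19² × 0.0344 = 0.04875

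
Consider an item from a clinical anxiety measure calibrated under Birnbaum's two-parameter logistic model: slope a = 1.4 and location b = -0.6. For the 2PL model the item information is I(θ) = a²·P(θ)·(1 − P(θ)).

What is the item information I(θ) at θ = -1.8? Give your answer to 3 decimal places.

0.260

P = 1/(1+e^{1.6800}) = 0.1571
P(1−P) = 0.1571 × 0.8429 = 0.1324
I = a² × P(1−P) = 1.4² × 0.1324 = 0.25954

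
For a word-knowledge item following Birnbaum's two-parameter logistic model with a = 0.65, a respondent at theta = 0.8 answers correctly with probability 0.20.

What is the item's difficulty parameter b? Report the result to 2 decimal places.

2.93

P(theta) = 1 / (1 + exp(−a(theta − b)))
logit(0.20) = ln(0.20/0.80) = -1.3863
b = theta − logit/(a) = 0.8 − (-1.3863)/0.6500 = 2.9328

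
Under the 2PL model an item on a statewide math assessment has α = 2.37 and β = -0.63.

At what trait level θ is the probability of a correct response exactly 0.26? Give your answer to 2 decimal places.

-1.07

P(θ) = 1 / (1 + exp(−α(θ − β)))
logit = ln(0.2600/0.7400) = -1.0460
θ = β + logit/(α) = -0.63 + (-1.0460)/2.3700 = -1.0713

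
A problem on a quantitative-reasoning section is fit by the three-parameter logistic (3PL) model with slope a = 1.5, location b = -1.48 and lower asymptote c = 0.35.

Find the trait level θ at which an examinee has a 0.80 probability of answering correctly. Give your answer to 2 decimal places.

-0.94

P(θ) = c + (1 − c) · 1 / (1 + exp(−a(θ − b)))
Remove guessing floor: (0.80 − 0.35)/(1 − 0.35) = 0.6923
logit = ln(0.6923/0.3077) = 0.8109
θ = b + logit/(a) = -1.48 + 0.8109/1.5000 = -0.9394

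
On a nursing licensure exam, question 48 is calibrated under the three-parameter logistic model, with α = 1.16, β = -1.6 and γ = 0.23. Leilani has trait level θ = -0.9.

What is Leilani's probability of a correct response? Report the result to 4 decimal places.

P(θ) = γ + (1 − γ) · 1 / (1 + exp(−α(θ − β)))
Exponent: 1.16 × (-0.9 − (-1.6)) = 0.8120
1/(1 + e^{-0.8120}) = 0.6925
P = 0.23 + 0.77 × 0.6925 = 0.7633

0.7633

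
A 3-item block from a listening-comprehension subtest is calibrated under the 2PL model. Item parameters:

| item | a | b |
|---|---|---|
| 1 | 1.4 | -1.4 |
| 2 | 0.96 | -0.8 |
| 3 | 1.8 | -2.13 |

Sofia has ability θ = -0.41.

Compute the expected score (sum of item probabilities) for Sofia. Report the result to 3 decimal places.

P(θ) = 1 / (1 + exp(−a(θ − b)))
P_1 = 1/(1+e^{-1.3860}) = 0.8000
P_2 = 1/(1+e^{-0.3744}) = 0.5925
P_3 = 1/(1+e^{-3.0960}) = 0.9567
E[score] = 0.8000 + 0.5925 + 0.9567 = 2.3492

2.349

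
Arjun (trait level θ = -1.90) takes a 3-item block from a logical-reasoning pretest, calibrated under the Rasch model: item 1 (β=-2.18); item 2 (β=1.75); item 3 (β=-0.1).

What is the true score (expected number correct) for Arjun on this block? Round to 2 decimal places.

0.74

P(θ) = 1 / (1 + exp(−(θ − β)))
P_1 = 1/(1+e^{-0.2800}) = 0.5695
P_2 = 1/(1+e^{3.6500}) = 0.0253
P_3 = 1/(1+e^{1.8000}) = 0.1419
E[score] = 0.5695 + 0.0253 + 0.1419 = 0.7367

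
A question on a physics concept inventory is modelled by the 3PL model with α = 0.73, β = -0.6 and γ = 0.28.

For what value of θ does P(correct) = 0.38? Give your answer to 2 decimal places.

P(θ) = γ + (1 − γ) · 1 / (1 + exp(−α(θ − β)))
Remove guessing floor: (0.38 − 0.28)/(1 − 0.28) = 0.1389
logit = ln(0.1389/0.8611) = -1.8245
θ = β + logit/(α) = -0.6 + (-1.8245)/0.7300 = -3.0994

-3.10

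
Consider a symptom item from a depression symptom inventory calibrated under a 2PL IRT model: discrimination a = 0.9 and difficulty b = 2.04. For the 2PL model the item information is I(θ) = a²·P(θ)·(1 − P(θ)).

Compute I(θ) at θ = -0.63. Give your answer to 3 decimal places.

0.062

P = 1/(1+e^{2.4030}) = 0.0829
P(1−P) = 0.0829 × 0.9171 = 0.0761
I = a² × P(1−P) = 0.9² × 0.0761 = 0.06161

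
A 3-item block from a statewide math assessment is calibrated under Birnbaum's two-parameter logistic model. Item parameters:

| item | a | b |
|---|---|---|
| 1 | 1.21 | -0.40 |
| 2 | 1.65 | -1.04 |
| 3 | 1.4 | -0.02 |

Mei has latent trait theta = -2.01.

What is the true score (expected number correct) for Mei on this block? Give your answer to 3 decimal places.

P(theta) = 1 / (1 + exp(−a(theta − b)))
P_1 = 1/(1+e^{1.9481}) = 0.1248
P_2 = 1/(1+e^{1.6005}) = 0.1679
P_3 = 1/(1+e^{2.7860}) = 0.0581
E[score] = 0.1248 + 0.1679 + 0.0581 = 0.3508

0.351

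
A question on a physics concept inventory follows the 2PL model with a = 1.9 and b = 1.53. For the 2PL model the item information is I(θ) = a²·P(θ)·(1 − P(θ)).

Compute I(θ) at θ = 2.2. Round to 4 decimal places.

0.6169

P = 1/(1+e^{-1.2730}) = 0.7813
P(1−P) = 0.7813 × 0.2187 = 0.1709
I = a² × P(1−P) = 1.9² × 0.1709 = 0.61693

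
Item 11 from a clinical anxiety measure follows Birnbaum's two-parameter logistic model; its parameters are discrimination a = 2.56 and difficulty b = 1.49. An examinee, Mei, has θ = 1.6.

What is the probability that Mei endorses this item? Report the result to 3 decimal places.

P(θ) = 1 / (1 + exp(−a(θ − b)))
Exponent: 2.56 × (1.6 − 1.49) = 0.2816
1/(1 + e^{-0.2816}) = 0.5699

0.570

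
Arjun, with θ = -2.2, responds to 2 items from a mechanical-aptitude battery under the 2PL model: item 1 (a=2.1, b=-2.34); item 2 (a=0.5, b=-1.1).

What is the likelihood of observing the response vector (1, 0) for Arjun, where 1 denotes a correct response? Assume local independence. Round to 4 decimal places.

P(θ) = 1 / (1 + exp(−a(θ − b)))
P_1 = 1/(1+e^{-0.2940}) = 0.5730
P_2 = 1/(1+e^{0.5500}) = 0.3659
L = P_1 × (1−P_2) = 0.5730 × 0.6341 = 0.36334

0.3633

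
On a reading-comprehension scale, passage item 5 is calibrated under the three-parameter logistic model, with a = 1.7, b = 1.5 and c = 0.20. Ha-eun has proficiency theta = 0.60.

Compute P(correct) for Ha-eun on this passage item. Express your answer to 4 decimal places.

P(theta) = c + (1 − c) · 1 / (1 + exp(−a(theta − b)))
Exponent: 1.7 × (0.60 − 1.5) = -1.5300
1/(1 + e^{1.5300}) = 0.1780
P = 0.20 + 0.80 × 0.1780 = 0.3424

0.3424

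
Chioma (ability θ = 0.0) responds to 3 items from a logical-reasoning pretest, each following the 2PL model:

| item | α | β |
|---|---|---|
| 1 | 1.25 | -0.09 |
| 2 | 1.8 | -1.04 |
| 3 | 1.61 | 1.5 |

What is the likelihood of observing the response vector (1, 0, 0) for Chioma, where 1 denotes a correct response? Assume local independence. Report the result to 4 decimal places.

P(θ) = 1 / (1 + exp(−α(θ − β)))
P_1 = 1/(1+e^{-0.1125}) = 0.5281
P_2 = 1/(1+e^{-1.8720}) = 0.8667
P_3 = 1/(1+e^{2.4150}) = 0.0820
L = P_1 × (1−P_2) × (1−P_3) = 0.5281 × 0.1333 × 0.9180 = 0.06463

0.0646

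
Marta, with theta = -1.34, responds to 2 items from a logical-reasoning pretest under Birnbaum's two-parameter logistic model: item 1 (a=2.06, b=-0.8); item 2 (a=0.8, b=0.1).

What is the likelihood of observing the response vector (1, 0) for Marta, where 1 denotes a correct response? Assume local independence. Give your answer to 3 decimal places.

P(theta) = 1 / (1 + exp(−a(theta − b)))
P_1 = 1/(1+e^{1.1124}) = 0.2474
P_2 = 1/(1+e^{1.1520}) = 0.2401
L = P_1 × (1−P_2) = 0.2474 × 0.7599 = 0.18801

0.188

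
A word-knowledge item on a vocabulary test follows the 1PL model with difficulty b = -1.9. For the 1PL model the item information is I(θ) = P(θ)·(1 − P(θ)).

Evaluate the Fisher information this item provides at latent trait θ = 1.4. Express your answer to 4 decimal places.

P = 1/(1+e^{-3.3000}) = 0.9644
P(1−P) = 0.9644 × 0.0356 = 0.0343
I = P(1−P) = 0.03431

0.0343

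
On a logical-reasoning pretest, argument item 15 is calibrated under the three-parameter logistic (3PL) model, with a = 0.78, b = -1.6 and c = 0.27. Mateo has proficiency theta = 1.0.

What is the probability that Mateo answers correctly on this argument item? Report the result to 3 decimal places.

P(theta) = c + (1 − c) · 1 / (1 + exp(−a(theta − b)))
Exponent: 0.78 × (1.0 − (-1.6)) = 2.0280
1/(1 + e^{-2.0280}) = 0.8837
P = 0.27 + 0.73 × 0.8837 = 0.9151

0.915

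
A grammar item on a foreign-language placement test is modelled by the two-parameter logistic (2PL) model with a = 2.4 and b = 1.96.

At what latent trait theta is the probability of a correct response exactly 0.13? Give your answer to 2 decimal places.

P(theta) = 1 / (1 + exp(−a(theta − b)))
logit = ln(0.1300/0.8700) = -1.9010
theta = b + logit/(a) = 1.96 + (-1.9010)/2.4000 = 1.1679

1.17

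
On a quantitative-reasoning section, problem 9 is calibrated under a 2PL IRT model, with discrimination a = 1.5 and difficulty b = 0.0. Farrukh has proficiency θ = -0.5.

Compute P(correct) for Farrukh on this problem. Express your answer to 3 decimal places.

0.321

P(θ) = 1 / (1 + exp(−a(θ − b)))
Exponent: 1.5 × (-0.5 − 0.0) = -0.7500
1/(1 + e^{0.7500}) = 0.3208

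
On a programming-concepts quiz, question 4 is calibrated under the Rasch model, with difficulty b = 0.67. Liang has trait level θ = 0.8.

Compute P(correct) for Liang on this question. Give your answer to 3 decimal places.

P(θ) = 1 / (1 + exp(−(θ − b)))
Exponent: (0.8 − 0.67) = 0.1300
1/(1 + e^{-0.1300}) = 0.5325
P = 0.5325

0.532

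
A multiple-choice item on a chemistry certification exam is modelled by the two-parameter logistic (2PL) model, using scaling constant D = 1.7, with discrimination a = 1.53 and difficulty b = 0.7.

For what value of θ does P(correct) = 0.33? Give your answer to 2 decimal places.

P(θ) = 1 / (1 + exp(−D·a(θ − b)))
logit = ln(0.3300/0.6700) = -0.7082
θ = b + logit/(1.7·a) = 0.7 + (-0.7082)/2.6010 = 0.4277

0.43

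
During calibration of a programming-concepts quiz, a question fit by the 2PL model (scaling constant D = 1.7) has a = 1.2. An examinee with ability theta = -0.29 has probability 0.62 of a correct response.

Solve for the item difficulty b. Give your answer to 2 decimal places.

P(theta) = 1 / (1 + exp(−D·a(theta − b)))
logit(0.62) = ln(0.62/0.38) = 0.4895
b = theta − logit/(1.7·a) = -0.29 − 0.4895/2.0400 = -0.5300

-0.53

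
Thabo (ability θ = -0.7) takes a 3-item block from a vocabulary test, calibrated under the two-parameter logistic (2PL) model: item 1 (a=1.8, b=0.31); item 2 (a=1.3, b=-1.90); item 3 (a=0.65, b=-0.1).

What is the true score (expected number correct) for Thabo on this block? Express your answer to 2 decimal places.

1.37

P(θ) = 1 / (1 + exp(−a(θ − b)))
P_1 = 1/(1+e^{1.8180}) = 0.1397
P_2 = 1/(1+e^{-1.5600}) = 0.8264
P_3 = 1/(1+e^{0.3900}) = 0.4037
E[score] = 0.1397 + 0.8264 + 0.4037 = 1.3697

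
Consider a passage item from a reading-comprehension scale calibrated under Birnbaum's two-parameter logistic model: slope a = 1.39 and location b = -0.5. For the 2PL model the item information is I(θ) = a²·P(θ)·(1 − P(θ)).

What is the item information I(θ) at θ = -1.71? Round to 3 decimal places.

0.256

P = 1/(1+e^{1.6819}) = 0.1568
P(1−P) = 0.1568 × 0.8432 = 0.1322
I = a² × P(1−P) = 1.39² × 0.1322 = 0.25551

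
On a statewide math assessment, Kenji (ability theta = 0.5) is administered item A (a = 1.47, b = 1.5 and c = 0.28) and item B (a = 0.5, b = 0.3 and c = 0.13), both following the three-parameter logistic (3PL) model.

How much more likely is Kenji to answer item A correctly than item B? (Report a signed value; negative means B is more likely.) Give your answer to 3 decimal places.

P(theta) = c + (1 − c) · 1 / (1 + exp(−a(theta − b)))
P_A = 0.4146
P_B = 0.5867
P_A − P_B = -0.1721

-0.172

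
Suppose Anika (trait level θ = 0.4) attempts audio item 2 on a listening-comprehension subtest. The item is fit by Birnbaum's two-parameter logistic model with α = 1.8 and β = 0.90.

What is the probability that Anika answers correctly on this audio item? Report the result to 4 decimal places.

P(θ) = 1 / (1 + exp(−α(θ − β)))
Exponent: 1.8 × (0.4 − 0.90) = -0.9000
1/(1 + e^{0.9000}) = 0.2891

0.2891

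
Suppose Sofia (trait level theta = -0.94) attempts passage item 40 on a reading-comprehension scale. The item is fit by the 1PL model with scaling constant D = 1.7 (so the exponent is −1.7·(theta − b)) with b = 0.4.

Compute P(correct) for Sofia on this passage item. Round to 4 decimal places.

0.0930

P(theta) = 1 / (1 + exp(−D·(theta − b)))
Exponent: 1.7 × (-0.94 − 0.4) = -2.2780
1/(1 + e^{2.2780}) = 0.0930
P = 0.0930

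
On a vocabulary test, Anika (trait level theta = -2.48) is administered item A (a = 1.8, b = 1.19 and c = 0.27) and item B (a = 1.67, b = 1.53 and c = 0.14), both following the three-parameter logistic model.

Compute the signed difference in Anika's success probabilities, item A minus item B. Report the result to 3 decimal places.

P(theta) = c + (1 − c) · 1 / (1 + exp(−a(theta − b)))
P_A = 0.2710
P_B = 0.1411
P_A − P_B = 0.1299

0.130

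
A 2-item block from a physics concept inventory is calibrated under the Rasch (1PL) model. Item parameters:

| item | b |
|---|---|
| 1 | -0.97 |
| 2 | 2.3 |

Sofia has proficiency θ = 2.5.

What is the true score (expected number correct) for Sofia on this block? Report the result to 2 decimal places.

P(θ) = 1 / (1 + exp(−(θ − b)))
P_1 = 1/(1+e^{-3.4700}) = 0.9698
P_2 = 1/(1+e^{-0.2000}) = 0.5498
E[score] = 0.9698 + 0.5498 = 1.5197

1.52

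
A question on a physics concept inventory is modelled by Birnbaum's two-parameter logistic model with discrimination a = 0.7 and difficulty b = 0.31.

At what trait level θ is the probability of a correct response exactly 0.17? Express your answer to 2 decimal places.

-1.96

P(θ) = 1 / (1 + exp(−a(θ − b)))
logit = ln(0.1700/0.8300) = -1.5856
θ = b + logit/(a) = 0.31 + (-1.5856)/0.7000 = -1.9552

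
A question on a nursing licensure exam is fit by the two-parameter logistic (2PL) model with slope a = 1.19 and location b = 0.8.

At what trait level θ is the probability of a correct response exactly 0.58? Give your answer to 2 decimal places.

P(θ) = 1 / (1 + exp(−a(θ − b)))
logit = ln(0.5800/0.4200) = 0.3228
θ = b + logit/(a) = 0.8 + 0.3228/1.1900 = 1.0712

1.07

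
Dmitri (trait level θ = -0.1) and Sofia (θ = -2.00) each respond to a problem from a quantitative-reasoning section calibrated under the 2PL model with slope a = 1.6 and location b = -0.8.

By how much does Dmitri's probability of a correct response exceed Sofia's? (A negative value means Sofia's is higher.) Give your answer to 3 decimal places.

P(θ) = 1 / (1 + exp(−a(θ − b)))
P(Dmitri) = 0.7540  [exponent 1.1200]
P(Sofia) = 0.1279  [exponent -1.9200]
Difference = 0.7540 − 0.1279 = 0.6261

0.626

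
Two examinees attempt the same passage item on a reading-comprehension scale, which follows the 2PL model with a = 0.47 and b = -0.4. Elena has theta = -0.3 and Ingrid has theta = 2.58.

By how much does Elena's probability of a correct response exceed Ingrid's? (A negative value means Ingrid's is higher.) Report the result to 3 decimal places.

P(theta) = 1 / (1 + exp(−a(theta − b)))
P(Elena) = 0.5117  [exponent 0.0470]
P(Ingrid) = 0.8023  [exponent 1.4006]
Difference = 0.5117 − 0.8023 = -0.2905

-0.291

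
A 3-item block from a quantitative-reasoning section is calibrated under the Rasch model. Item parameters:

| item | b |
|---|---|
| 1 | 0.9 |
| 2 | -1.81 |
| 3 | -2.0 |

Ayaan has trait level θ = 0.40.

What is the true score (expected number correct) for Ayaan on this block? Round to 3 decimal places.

2.196

P(θ) = 1 / (1 + exp(−(θ − b)))
P_1 = 1/(1+e^{0.5000}) = 0.3775
P_2 = 1/(1+e^{-2.2100}) = 0.9011
P_3 = 1/(1+e^{-2.4000}) = 0.9168
E[score] = 0.3775 + 0.9011 + 0.9168 = 2.1955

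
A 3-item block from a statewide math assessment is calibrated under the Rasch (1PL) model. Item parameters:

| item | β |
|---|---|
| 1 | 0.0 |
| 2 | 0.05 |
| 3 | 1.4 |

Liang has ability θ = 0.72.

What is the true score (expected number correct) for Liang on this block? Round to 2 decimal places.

1.67

P(θ) = 1 / (1 + exp(−(θ − β)))
P_1 = 1/(1+e^{-0.7200}) = 0.6726
P_2 = 1/(1+e^{-0.6700}) = 0.6615
P_3 = 1/(1+e^{0.6800}) = 0.3363
E[score] = 0.6726 + 0.6615 + 0.3363 = 1.6704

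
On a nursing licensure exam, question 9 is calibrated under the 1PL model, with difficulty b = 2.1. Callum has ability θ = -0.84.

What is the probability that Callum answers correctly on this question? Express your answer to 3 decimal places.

0.050

P(θ) = 1 / (1 + exp(−(θ − b)))
Exponent: (-0.84 − 2.1) = -2.9400
1/(1 + e^{2.9400}) = 0.0502
P = 0.0502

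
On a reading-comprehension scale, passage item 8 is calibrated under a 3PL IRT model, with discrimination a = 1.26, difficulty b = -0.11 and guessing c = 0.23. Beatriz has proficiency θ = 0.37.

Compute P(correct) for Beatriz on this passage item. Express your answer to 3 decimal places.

0.728

P(θ) = c + (1 − c) · 1 / (1 + exp(−a(θ − b)))
Exponent: 1.26 × (0.37 − (-0.11)) = 0.6048
1/(1 + e^{-0.6048}) = 0.6468
P = 0.23 + 0.77 × 0.6468 = 0.7280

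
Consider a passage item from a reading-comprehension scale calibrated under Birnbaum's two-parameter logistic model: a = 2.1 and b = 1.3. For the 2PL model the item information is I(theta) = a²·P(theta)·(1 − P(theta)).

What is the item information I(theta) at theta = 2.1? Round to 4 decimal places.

P = 1/(1+e^{-1.6800}) = 0.8429
P(1−P) = 0.8429 × 0.1571 = 0.1324
I = a² × P(1−P) = 2.1² × 0.1324 = 0.58396

0.5840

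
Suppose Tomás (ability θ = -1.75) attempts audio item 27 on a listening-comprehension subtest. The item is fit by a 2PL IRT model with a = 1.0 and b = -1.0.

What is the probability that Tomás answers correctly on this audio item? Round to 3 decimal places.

P(θ) = 1 / (1 + exp(−a(θ − b)))
Exponent: 1.0 × (-1.75 − (-1.0)) = -0.7500
1/(1 + e^{0.7500}) = 0.3208

0.321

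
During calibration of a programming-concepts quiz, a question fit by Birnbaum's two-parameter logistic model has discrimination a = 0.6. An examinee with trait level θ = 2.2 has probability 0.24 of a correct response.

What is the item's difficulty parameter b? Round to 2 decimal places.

4.12

P(θ) = 1 / (1 + exp(−a(θ − b)))
logit(0.24) = ln(0.24/0.76) = -1.1527
b = θ − logit/(a) = 2.2 − (-1.1527)/0.6000 = 4.1211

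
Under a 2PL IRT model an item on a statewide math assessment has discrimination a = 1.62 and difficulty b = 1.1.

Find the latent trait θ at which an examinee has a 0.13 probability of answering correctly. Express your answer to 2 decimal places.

-0.07

P(θ) = 1 / (1 + exp(−a(θ − b)))
logit = ln(0.1300/0.8700) = -1.9010
θ = b + logit/(a) = 1.1 + (-1.9010)/1.6200 = -0.0734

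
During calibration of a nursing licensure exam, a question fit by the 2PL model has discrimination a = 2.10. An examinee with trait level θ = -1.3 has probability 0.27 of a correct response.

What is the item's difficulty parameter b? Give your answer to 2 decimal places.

P(θ) = 1 / (1 + exp(−a(θ − b)))
logit(0.27) = ln(0.27/0.73) = -0.9946
b = θ − logit/(a) = -1.3 − (-0.9946)/2.1000 = -0.8264

-0.83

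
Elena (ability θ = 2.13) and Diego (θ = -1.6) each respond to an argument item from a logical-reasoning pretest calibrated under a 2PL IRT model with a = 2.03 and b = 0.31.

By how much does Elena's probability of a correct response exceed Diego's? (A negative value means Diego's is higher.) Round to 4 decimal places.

0.9555

P(θ) = 1 / (1 + exp(−a(θ − b)))
P(Elena) = 0.9757  [exponent 3.6946]
P(Diego) = 0.0203  [exponent -3.8773]
Difference = 0.9757 − 0.0203 = 0.9555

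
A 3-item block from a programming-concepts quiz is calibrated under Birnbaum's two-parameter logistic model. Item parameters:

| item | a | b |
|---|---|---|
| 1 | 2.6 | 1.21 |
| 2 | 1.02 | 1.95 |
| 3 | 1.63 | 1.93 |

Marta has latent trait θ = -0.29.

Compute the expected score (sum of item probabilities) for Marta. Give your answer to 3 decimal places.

P(θ) = 1 / (1 + exp(−a(θ − b)))
P_1 = 1/(1+e^{3.9000}) = 0.0198
P_2 = 1/(1+e^{2.2848}) = 0.0924
P_3 = 1/(1+e^{3.6186}) = 0.0261
E[score] = 0.0198 + 0.0924 + 0.0261 = 0.1383

0.138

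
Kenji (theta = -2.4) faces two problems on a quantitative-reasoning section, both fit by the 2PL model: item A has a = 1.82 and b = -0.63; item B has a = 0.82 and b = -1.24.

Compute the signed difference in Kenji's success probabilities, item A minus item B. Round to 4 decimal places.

P(theta) = 1 / (1 + exp(−a(theta − b)))
P_A = 0.0384
P_B = 0.2786
P_A − P_B = -0.2403

-0.2403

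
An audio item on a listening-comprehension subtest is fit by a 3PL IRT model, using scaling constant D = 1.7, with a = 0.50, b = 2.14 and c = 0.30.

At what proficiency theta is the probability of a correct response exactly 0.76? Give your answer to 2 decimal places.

P(theta) = c + (1 − c) · 1 / (1 + exp(−D·a(theta − b)))
Remove guessing floor: (0.76 − 0.30)/(1 − 0.30) = 0.6571
logit = ln(0.6571/0.3429) = 0.6506
theta = b + logit/(1.7·a) = 2.14 + 0.6506/0.8500 = 2.9054

2.91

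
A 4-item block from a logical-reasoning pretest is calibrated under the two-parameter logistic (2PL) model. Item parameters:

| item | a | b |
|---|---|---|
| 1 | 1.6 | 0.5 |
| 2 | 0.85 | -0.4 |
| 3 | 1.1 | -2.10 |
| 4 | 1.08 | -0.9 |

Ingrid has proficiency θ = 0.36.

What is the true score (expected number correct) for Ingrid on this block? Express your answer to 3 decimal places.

P(θ) = 1 / (1 + exp(−a(θ − b)))
P_1 = 1/(1+e^{0.2240}) = 0.4442
P_2 = 1/(1+e^{-0.6460}) = 0.6561
P_3 = 1/(1+e^{-2.7060}) = 0.9374
P_4 = 1/(1+e^{-1.3608}) = 0.7959
E[score] = 0.4442 + 0.6561 + 0.9374 + 0.7959 = 2.8336

2.834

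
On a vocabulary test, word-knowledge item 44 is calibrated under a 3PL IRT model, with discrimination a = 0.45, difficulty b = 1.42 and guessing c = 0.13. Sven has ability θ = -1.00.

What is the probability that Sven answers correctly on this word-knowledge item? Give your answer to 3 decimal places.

0.349

P(θ) = c + (1 − c) · 1 / (1 + exp(−a(θ − b)))
Exponent: 0.45 × (-1.00 − 1.42) = -1.0890
1/(1 + e^{1.0890}) = 0.2518
P = 0.13 + 0.87 × 0.2518 = 0.3491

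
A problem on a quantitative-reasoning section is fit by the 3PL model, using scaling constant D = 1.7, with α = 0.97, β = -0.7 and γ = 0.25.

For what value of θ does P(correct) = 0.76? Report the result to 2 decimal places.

P(θ) = γ + (1 − γ) · 1 / (1 + exp(−D·α(θ − β)))
Remove guessing floor: (0.76 − 0.25)/(1 − 0.25) = 0.6800
logit = ln(0.6800/0.3200) = 0.7538
θ = β + logit/(1.7·α) = -0.7 + 0.7538/1.6490 = -0.2429

-0.24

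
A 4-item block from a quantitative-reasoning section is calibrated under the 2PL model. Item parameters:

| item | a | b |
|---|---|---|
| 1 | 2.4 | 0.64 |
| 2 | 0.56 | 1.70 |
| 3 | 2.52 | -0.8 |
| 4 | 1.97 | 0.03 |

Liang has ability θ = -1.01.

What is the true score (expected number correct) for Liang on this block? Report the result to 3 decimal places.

0.683

P(θ) = 1 / (1 + exp(−a(θ − b)))
P_1 = 1/(1+e^{3.9600}) = 0.0187
P_2 = 1/(1+e^{1.5176}) = 0.1798
P_3 = 1/(1+e^{0.5292}) = 0.3707
P_4 = 1/(1+e^{2.0488}) = 0.1142
E[score] = 0.0187 + 0.1798 + 0.3707 + 0.1142 = 0.6834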